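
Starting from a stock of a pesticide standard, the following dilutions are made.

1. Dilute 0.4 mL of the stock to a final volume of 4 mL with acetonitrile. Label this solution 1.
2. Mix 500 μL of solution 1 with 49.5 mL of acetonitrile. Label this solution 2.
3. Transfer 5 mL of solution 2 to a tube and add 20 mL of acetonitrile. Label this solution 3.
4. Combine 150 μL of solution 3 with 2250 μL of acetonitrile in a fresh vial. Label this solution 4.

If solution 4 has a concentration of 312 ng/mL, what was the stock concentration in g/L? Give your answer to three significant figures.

Step 1: 0.4 mL brought to 4 mL → factor 4/0.4 = 10
Step 2: 500 μL + 49.5 mL = 50000 μL total → factor 50000/500 = 100
Step 3: 5 mL + 20 mL = 25 mL total → factor 25/5 = 5
Step 4: 150 μL + 2250 μL = 2400 μL total → factor 2400/150 = 16
Overall dilution factor = 10 × 100 × 5 × 16 = 80000
Stock = 312 ng/mL × 80000 = 2.496 × 10^7 ng/mL = 25.0 g/L

25.0 g/L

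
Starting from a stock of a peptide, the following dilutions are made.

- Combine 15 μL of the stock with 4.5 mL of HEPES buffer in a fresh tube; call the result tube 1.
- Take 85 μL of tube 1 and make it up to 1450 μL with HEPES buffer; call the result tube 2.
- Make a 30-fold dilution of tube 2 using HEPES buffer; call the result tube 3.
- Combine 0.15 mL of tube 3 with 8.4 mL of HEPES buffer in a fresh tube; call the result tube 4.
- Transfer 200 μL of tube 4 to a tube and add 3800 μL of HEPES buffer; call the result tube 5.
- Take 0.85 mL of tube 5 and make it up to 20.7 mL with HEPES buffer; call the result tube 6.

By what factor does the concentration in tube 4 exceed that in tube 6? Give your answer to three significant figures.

487

Step 1: 15 μL + 4.5 mL = 4515 μL total → factor 4515/15 = 301
Step 2: 85 μL brought to 1450 μL → factor 1450/85 = 17.059
Step 3: 30-fold → factor 30
Step 4: 0.15 mL + 8.4 mL = 8.55 mL total → factor 8.55/0.15 = 57
Step 5: 200 μL + 3800 μL = 4000 μL total → factor 4000/200 = 20
Step 6: 0.85 mL brought to 20.7 mL → factor 20.7/0.85 = 24.353
Dilution factor to tube 4 = 8.7803 × 10^6; to tube 6 = 4.2765 × 10^9
[tube 4]/[tube 6] = (factor to tube 6)/(factor to tube 4) = 4.2765 × 10^9/8.7803 × 10^6 = 487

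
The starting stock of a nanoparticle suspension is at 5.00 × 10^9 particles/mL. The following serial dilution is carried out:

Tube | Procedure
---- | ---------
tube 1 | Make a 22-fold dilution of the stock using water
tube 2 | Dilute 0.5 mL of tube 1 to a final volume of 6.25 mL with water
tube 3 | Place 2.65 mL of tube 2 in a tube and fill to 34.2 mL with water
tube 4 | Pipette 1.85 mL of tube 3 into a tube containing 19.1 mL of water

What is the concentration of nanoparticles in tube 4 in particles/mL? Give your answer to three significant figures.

1.24 × 10^5 particles/mL

Step 1: 22-fold → factor 22
Step 2: 0.5 mL brought to 6.25 mL → factor 6.25/0.5 = 12.5
Step 3: 2.65 mL brought to 34.2 mL → factor 34.2/2.65 = 12.906
Step 4: 1.85 mL + 19.1 mL = 20.95 mL total → factor 20.95/1.85 = 11.324
Overall dilution factor = 22 × 12.5 × 12.906 × 11.324 = 40191
Final = 5.00 × 10^9 particles/mL / 40191 = 1.24 × 10^5 particles/mL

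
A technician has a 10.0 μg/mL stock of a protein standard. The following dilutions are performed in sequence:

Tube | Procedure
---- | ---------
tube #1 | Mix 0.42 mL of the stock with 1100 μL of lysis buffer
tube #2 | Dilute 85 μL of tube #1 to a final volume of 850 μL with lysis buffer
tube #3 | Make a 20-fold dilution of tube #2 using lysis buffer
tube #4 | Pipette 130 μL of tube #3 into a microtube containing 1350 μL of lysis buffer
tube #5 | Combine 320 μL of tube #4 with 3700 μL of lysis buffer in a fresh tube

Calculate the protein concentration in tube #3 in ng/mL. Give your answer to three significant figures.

13.8 ng/mL

Step 1: 0.42 mL + 1100 μL = 1.52 mL total → factor 1.52/0.42 = 3.619
Step 2: 85 μL brought to 850 μL → factor 850/85 = 10
Step 3: 20-fold → factor 20
Dilution factor through tube #3 = 3.619 × 10 × 20 = 723.81
[tube #3] = 10.0 μg/mL / 723.81 = 0.01382 μg/mL = 13.8 ng/mL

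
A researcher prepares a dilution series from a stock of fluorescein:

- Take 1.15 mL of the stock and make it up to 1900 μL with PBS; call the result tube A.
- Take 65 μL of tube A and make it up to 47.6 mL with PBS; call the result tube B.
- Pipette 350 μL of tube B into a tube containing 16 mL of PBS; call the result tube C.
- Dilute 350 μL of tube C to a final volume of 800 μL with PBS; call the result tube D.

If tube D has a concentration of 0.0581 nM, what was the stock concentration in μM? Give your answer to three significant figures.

Step 1: 1.15 mL brought to 1900 μL → factor 1.9/1.15 = 1.6522
Step 2: 65 μL brought to 47.6 mL → factor 47600/65 = 732.31
Step 3: 350 μL + 16 mL = 16350 μL total → factor 16350/350 = 46.714
Step 4: 350 μL brought to 800 μL → factor 800/350 = 2.2857
Overall dilution factor = 1.6522 × 732.31 × 46.714 × 2.2857 = 1.2919 × 10^5
Stock = 0.0581 nM × 1.2919 × 10^5 = 7506 nM = 7.51 μM

7.51 μM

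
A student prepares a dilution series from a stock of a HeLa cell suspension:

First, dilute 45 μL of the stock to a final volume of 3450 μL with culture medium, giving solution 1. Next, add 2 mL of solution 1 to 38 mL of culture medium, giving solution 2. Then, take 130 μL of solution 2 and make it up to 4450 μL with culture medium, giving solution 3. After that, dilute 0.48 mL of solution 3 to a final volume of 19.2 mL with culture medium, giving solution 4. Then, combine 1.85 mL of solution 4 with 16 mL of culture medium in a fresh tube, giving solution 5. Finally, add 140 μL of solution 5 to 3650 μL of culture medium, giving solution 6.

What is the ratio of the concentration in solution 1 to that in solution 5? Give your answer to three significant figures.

Step 1: 45 μL brought to 3450 μL → factor 3450/45 = 76.667
Step 2: 2 mL + 38 mL = 40 mL total → factor 40/2 = 20
Step 3: 130 μL brought to 4450 μL → factor 4450/130 = 34.231
Step 4: 0.48 mL brought to 19.2 mL → factor 19.2/0.48 = 40
Step 5: 1.85 mL + 16 mL = 17.85 mL total → factor 17.85/1.85 = 9.6486
Dilution factor to solution 1 = 76.667; to solution 5 = 2.0257 × 10^7
[solution 1]/[solution 5] = (factor to solution 5)/(factor to solution 1) = 2.0257 × 10^7/76.667 = 2.64 × 10^5

2.64 × 10^5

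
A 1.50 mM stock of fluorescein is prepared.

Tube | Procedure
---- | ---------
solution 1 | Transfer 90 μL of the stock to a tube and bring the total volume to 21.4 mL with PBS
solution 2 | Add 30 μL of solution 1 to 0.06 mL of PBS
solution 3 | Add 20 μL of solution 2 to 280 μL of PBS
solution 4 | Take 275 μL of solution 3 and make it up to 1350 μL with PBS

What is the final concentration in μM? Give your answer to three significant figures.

0.0286 μM

Step 1: 90 μL brought to 21.4 mL → factor 21400/90 = 237.78
Step 2: 30 μL + 0.06 mL = 90 μL total → factor 90/30 = 3
Step 3: 20 μL + 280 μL = 300 μL total → factor 300/20 = 15
Step 4: 275 μL brought to 1350 μL → factor 1350/275 = 4.9091
Overall dilution factor = 237.78 × 3 × 15 × 4.9091 = 52527
Final = 1.50 mM / 52527 = 2.856 × 10^-5 mM = 0.0286 μM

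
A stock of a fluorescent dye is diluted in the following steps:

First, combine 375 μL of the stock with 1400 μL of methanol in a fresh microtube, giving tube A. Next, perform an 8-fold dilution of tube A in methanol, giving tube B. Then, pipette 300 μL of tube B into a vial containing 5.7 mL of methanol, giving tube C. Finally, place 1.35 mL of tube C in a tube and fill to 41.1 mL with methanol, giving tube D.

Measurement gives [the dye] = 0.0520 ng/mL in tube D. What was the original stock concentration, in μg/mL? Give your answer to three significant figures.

Step 1: 375 μL + 1400 μL = 1775 μL total → factor 1775/375 = 4.7333
Step 2: 8-fold → factor 8
Step 3: 300 μL + 5.7 mL = 6000 μL total → factor 6000/300 = 20
Step 4: 1.35 mL brought to 41.1 mL → factor 41.1/1.35 = 30.444
Overall dilution factor = 4.7333 × 8 × 20 × 30.444 = 23057
Stock = 0.0520 ng/mL × 23057 = 1199 ng/mL = 1.20 μg/mL

1.20 μg/mL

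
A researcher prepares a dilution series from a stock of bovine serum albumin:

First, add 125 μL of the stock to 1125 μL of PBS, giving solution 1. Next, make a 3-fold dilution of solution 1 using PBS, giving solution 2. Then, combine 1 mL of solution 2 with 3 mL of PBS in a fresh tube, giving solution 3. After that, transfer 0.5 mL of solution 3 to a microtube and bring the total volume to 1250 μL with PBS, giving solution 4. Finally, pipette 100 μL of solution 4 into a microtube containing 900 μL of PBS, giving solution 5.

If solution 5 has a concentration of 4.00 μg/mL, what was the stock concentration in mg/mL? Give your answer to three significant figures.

12.0 mg/mL

Step 1: 125 μL + 1125 μL = 1250 μL total → factor 1250/125 = 10
Step 2: 3-fold → factor 3
Step 3: 1 mL + 3 mL = 4 mL total → factor 4/1 = 4
Step 4: 0.5 mL brought to 1250 μL → factor 1.25/0.5 = 2.5
Step 5: 100 μL + 900 μL = 1000 μL total → factor 1000/100 = 10
Overall dilution factor = 10 × 3 × 4 × 2.5 × 10 = 3000
Stock = 4.00 μg/mL × 3000 = 1.200 × 10^4 μg/mL = 12.0 mg/mL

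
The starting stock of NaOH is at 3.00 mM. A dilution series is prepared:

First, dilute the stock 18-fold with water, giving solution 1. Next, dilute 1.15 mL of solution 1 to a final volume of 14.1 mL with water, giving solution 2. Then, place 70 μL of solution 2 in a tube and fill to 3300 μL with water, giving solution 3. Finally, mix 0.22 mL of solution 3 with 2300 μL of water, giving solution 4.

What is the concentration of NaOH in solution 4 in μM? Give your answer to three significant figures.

0.0252 μM

Step 1: 18-fold → factor 18
Step 2: 1.15 mL brought to 14.1 mL → factor 14.1/1.15 = 12.261
Step 3: 70 μL brought to 3300 μL → factor 3300/70 = 47.143
Step 4: 0.22 mL + 2300 μL = 2.52 mL total → factor 2.52/0.22 = 11.455
Overall dilution factor = 18 × 12.261 × 47.143 × 11.455 = 1.1918 × 10^5
Final = 3.00 mM / 1.1918 × 10^5 = 2.517 × 10^-5 mM = 0.0252 μM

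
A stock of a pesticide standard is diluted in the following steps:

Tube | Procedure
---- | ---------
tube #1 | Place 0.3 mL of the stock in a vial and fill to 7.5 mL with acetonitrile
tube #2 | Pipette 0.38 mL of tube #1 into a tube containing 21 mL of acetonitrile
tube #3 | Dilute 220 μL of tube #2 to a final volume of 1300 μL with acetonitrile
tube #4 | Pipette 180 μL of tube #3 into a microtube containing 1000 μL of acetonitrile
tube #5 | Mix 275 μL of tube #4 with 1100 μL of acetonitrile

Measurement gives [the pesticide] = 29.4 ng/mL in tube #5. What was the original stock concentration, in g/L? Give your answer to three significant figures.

Step 1: 0.3 mL brought to 7.5 mL → factor 7.5/0.3 = 25
Step 2: 0.38 mL + 21 mL = 21.38 mL total → factor 21.38/0.38 = 56.263
Step 3: 220 μL brought to 1300 μL → factor 1300/220 = 5.9091
Step 4: 180 μL + 1000 μL = 1180 μL total → factor 1180/180 = 6.5556
Step 5: 275 μL + 1100 μL = 1375 μL total → factor 1375/275 = 5
Overall dilution factor = 25 × 56.263 × 5.9091 × 6.5556 × 5 = 2.7244 × 10^5
Stock = 29.4 ng/mL × 2.7244 × 10^5 = 8.010 × 10^6 ng/mL = 8.01 g/L

8.01 g/L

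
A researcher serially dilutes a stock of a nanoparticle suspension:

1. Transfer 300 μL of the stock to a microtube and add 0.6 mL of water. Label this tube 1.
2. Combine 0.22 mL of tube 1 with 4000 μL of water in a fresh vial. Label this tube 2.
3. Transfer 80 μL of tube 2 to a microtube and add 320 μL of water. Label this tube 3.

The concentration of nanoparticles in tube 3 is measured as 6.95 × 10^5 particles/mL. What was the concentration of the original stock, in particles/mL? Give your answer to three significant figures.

2.00 × 10^8 particles/mL

Step 1: 300 μL + 0.6 mL = 900 μL total → factor 900/300 = 3
Step 2: 0.22 mL + 4000 μL = 4.22 mL total → factor 4.22/0.22 = 19.182
Step 3: 80 μL + 320 μL = 400 μL total → factor 400/80 = 5
Overall dilution factor = 3 × 19.182 × 5 = 287.73
Stock = 6.95 × 10^5 particles/mL × 287.73 = 2.00 × 10^8 particles/mL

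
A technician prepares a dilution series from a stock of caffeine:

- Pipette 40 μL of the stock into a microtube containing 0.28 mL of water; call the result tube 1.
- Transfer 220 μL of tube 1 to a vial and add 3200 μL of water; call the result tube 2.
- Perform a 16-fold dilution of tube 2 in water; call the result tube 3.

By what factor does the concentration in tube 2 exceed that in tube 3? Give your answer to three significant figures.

16.0

Step 1: 40 μL + 0.28 mL = 320 μL total → factor 320/40 = 8
Step 2: 220 μL + 3200 μL = 3420 μL total → factor 3420/220 = 15.545
Step 3: 16-fold → factor 16
Dilution factor to tube 2 = 124.36; to tube 3 = 1989.8
[tube 2]/[tube 3] = (factor to tube 3)/(factor to tube 2) = 1989.8/124.36 = 16.0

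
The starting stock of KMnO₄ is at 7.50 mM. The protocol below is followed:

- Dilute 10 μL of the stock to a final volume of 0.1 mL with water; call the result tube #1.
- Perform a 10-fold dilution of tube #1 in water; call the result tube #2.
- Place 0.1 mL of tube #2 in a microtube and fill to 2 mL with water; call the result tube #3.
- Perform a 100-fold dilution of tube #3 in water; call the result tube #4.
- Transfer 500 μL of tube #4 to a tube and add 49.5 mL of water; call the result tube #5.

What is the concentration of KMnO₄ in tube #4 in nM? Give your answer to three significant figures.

37.5 nM

Step 1: 10 μL brought to 0.1 mL → factor 100/10 = 10
Step 2: 10-fold → factor 10
Step 3: 0.1 mL brought to 2 mL → factor 2/0.1 = 20
Step 4: 100-fold → factor 100
Dilution factor through tube #4 = 10 × 10 × 20 × 100 = 2 × 10^5
[tube #4] = 7.50 mM / 2 × 10^5 = 3.750 × 10^-5 mM = 37.5 nM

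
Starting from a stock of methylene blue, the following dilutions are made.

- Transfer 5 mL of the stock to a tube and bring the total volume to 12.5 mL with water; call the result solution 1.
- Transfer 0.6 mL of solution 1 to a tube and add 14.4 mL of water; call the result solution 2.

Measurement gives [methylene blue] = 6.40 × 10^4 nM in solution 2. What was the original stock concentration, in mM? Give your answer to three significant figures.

4.00 mM

Step 1: 5 mL brought to 12.5 mL → factor 12.5/5 = 2.5
Step 2: 0.6 mL + 14.4 mL = 15 mL total → factor 15/0.6 = 25
Overall dilution factor = 2.5 × 25 = 62.5
Stock = 6.40 × 10^4 nM × 62.5 = 4.000 × 10^6 nM = 4.00 mM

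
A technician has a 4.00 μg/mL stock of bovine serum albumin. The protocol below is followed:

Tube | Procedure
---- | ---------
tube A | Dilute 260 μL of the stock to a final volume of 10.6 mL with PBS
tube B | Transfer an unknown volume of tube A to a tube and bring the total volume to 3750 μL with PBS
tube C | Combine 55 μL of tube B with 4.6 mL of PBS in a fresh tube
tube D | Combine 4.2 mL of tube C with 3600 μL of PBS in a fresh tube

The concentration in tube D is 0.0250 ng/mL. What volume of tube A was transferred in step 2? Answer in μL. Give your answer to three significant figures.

150 μL

Step 1: 260 μL brought to 10.6 mL → factor 10600/260 = 40.769
Step 2: v brought to 3750 μL → factor = 3750 μL/v
Step 3: 55 μL + 4.6 mL = 4655 μL total → factor 4655/55 = 84.636
Step 4: 4.2 mL + 3600 μL = 7.8 mL total → factor 7.8/4.2 = 1.8571
Product of known-step factors = 6408.2
Overall factor = 4.00 μg/mL / (0.0250 ng/mL) = 1.6 × 10^5
Step-2 factor = 1.6 × 10^5 / 6408.2 = 24.968
v = 3750 μL / 24.968 = 150 μL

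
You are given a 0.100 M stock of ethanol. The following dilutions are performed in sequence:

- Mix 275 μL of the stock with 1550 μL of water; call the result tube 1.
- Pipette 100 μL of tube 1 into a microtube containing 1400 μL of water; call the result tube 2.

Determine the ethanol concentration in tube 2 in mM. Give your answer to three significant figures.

1.00 mM

Step 1: 275 μL + 1550 μL = 1825 μL total → factor 1825/275 = 6.6364
Step 2: 100 μL + 1400 μL = 1500 μL total → factor 1500/100 = 15
Overall dilution factor = 6.6364 × 15 = 99.545
Final = 0.100 M / 99.545 = 0.001005 M = 1.00 mM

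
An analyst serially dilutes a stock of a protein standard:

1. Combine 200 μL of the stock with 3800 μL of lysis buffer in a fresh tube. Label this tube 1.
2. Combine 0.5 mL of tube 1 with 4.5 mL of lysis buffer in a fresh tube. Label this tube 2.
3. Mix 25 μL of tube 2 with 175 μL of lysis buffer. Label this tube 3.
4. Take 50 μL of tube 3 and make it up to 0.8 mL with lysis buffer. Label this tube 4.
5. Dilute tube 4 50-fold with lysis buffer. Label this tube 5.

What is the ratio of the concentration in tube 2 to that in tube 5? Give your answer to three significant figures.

Step 1: 200 μL + 3800 μL = 4000 μL total → factor 4000/200 = 20
Step 2: 0.5 mL + 4.5 mL = 5 mL total → factor 5/0.5 = 10
Step 3: 25 μL + 175 μL = 200 μL total → factor 200/25 = 8
Step 4: 50 μL brought to 0.8 mL → factor 800/50 = 16
Step 5: 50-fold → factor 50
Dilution factor to tube 2 = 200; to tube 5 = 1.28 × 10^6
[tube 2]/[tube 5] = (factor to tube 5)/(factor to tube 2) = 1.28 × 10^6/200 = 6.40 × 10^3

6.40 × 10^3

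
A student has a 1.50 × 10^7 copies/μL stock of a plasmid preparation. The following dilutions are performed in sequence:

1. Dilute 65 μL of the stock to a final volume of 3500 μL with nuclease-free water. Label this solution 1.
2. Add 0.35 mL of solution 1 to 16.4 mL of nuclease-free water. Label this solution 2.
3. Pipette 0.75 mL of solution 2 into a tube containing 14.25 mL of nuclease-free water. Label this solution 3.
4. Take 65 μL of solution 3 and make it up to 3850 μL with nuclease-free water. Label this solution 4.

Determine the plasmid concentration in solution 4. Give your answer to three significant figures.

4.91 copies/μL

Step 1: 65 μL brought to 3500 μL → factor 3500/65 = 53.846
Step 2: 0.35 mL + 16.4 mL = 16.75 mL total → factor 16.75/0.35 = 47.857
Step 3: 0.75 mL + 14.25 mL = 15 mL total → factor 15/0.75 = 20
Step 4: 65 μL brought to 3850 μL → factor 3850/65 = 59.231
Overall dilution factor = 53.846 × 47.857 × 20 × 59.231 = 3.0527 × 10^6
Final = 1.50 × 10^7 copies/μL / 3.0527 × 10^6 = 4.91 copies/μL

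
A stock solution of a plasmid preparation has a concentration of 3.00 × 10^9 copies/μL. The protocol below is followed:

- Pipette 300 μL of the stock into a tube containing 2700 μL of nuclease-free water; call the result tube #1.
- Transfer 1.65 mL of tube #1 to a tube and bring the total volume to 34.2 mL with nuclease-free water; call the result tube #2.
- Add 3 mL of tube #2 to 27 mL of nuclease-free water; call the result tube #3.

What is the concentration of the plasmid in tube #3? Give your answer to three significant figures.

Step 1: 300 μL + 2700 μL = 3000 μL total → factor 3000/300 = 10
Step 2: 1.65 mL brought to 34.2 mL → factor 34.2/1.65 = 20.727
Step 3: 3 mL + 27 mL = 30 mL total → factor 30/3 = 10
Overall dilution factor = 10 × 20.727 × 10 = 2072.7
Final = 3.00 × 10^9 copies/μL / 2072.7 = 1.45 × 10^6 copies/μL

1.45 × 10^6 copies/μL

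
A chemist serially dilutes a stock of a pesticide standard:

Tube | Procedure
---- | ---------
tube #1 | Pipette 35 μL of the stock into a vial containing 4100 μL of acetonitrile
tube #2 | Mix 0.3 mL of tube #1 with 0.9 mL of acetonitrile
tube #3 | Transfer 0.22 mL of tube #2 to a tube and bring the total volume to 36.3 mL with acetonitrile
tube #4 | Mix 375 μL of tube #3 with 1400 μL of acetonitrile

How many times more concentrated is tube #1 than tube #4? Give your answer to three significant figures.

3.12 × 10^3

Step 1: 35 μL + 4100 μL = 4135 μL total → factor 4135/35 = 118.14
Step 2: 0.3 mL + 0.9 mL = 1.2 mL total → factor 1.2/0.3 = 4
Step 3: 0.22 mL brought to 36.3 mL → factor 36.3/0.22 = 165
Step 4: 375 μL + 1400 μL = 1775 μL total → factor 1775/375 = 4.7333
Dilution factor to tube #1 = 118.14; to tube #4 = 3.6908 × 10^5
[tube #1]/[tube #4] = (factor to tube #4)/(factor to tube #1) = 3.6908 × 10^5/118.14 = 3.12 × 10^3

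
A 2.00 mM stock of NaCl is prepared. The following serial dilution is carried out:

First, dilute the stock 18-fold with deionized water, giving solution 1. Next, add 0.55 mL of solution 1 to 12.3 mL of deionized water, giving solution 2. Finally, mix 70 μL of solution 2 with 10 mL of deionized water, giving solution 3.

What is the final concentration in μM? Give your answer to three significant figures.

0.0331 μM

Step 1: 18-fold → factor 18
Step 2: 0.55 mL + 12.3 mL = 12.85 mL total → factor 12.85/0.55 = 23.364
Step 3: 70 μL + 10 mL = 10070 μL total → factor 10070/70 = 143.86
Overall dilution factor = 18 × 23.364 × 143.86 = 60498
Final = 2.00 mM / 60498 = 3.306 × 10^-5 mM = 0.0331 μM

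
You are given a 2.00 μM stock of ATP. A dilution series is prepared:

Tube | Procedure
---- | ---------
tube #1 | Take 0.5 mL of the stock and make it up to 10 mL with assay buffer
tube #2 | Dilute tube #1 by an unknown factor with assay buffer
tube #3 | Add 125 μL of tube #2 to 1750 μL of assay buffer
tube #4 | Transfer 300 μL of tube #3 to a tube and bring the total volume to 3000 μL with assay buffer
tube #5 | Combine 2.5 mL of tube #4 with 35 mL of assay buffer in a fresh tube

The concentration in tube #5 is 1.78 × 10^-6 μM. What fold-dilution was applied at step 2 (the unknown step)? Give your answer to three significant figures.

25.0-fold

Step 1: 0.5 mL brought to 10 mL → factor 10/0.5 = 20
Step 2: unknown factor x
Step 3: 125 μL + 1750 μL = 1875 μL total → factor 1875/125 = 15
Step 4: 300 μL brought to 3000 μL → factor 3000/300 = 10
Step 5: 2.5 mL + 35 mL = 37.5 mL total → factor 37.5/2.5 = 15
Product of known-step factors = 45000
Overall factor = 2.00 μM / (1.78 × 10^-6 μM) = 1.1236 × 10^6
x = 1.1236 × 10^6 / 45000 = 25.0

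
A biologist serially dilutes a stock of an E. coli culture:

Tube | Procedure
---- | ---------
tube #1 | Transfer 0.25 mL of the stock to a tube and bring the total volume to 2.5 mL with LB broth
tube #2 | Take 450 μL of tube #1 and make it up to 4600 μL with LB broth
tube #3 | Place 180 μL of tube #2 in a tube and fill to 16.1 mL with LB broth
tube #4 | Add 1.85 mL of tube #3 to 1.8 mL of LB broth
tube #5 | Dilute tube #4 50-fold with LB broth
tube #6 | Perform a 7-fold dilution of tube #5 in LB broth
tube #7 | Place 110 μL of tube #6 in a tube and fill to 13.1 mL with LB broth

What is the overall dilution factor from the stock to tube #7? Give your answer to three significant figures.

Step 1: 0.25 mL brought to 2.5 mL → factor 2.5/0.25 = 10
Step 2: 450 μL brought to 4600 μL → factor 4600/450 = 10.222
Step 3: 180 μL brought to 16.1 mL → factor 16100/180 = 89.444
Step 4: 1.85 mL + 1.8 mL = 3.65 mL total → factor 3.65/1.85 = 1.973
Step 5: 50-fold → factor 50
Step 6: 7-fold → factor 7
Step 7: 110 μL brought to 13.1 mL → factor 13100/110 = 119.09
Overall dilution factor = 10 × 10.222 × 89.444 × 1.973 × 50 × 7 × 119.09 = 7.5191 × 10^8

7.52 × 10^8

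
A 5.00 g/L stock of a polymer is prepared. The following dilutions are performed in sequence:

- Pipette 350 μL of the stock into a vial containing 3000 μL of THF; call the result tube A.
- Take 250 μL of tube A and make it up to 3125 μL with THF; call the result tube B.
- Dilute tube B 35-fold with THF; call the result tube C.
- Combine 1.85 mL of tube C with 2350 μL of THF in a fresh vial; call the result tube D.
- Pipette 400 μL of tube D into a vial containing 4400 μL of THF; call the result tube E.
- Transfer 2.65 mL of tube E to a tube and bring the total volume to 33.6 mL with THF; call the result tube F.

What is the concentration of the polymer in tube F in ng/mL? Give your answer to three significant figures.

3.46 ng/mL

Step 1: 350 μL + 3000 μL = 3350 μL total → factor 3350/350 = 9.5714
Step 2: 250 μL brought to 3125 μL → factor 3125/250 = 12.5
Step 3: 35-fold → factor 35
Step 4: 1.85 mL + 2350 μL = 4.2 mL total → factor 4.2/1.85 = 2.2703
Step 5: 400 μL + 4400 μL = 4800 μL total → factor 4800/400 = 12
Step 6: 2.65 mL brought to 33.6 mL → factor 33.6/2.65 = 12.679
Overall dilution factor = 9.5714 × 12.5 × 35 × 2.2703 × 12 × 12.679 = 1.4465 × 10^6
Final = 5.00 g/L / 1.4465 × 10^6 = 3.457 × 10^-6 g/L = 3.46 ng/mL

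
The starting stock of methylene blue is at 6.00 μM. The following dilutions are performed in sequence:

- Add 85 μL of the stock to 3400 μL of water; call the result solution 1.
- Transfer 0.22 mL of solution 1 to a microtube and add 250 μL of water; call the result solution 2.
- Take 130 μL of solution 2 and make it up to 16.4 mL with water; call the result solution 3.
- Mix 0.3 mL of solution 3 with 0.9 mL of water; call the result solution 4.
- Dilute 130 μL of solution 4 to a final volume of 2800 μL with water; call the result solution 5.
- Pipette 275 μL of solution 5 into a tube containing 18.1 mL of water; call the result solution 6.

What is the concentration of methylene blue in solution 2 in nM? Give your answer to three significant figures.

Step 1: 85 μL + 3400 μL = 3485 μL total → factor 3485/85 = 41
Step 2: 0.22 mL + 250 μL = 0.47 mL total → factor 0.47/0.22 = 2.1364
Dilution factor through solution 2 = 41 × 2.1364 = 87.591
[solution 2] = 6.00 μM / 87.591 = 0.06850 μM = 68.5 nM

68.5 nM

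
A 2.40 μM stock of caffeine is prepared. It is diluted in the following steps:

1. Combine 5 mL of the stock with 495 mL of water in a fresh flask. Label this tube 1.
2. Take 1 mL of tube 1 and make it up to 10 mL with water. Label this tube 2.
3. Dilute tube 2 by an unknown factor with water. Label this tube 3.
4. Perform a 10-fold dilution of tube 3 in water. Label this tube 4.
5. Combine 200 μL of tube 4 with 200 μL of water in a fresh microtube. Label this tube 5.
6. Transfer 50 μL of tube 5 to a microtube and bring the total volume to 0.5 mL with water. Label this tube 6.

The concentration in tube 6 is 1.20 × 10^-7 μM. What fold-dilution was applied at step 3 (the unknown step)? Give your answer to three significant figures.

Step 1: 5 mL + 495 mL = 500 mL total → factor 500/5 = 100
Step 2: 1 mL brought to 10 mL → factor 10/1 = 10
Step 3: unknown factor x
Step 4: 10-fold → factor 10
Step 5: 200 μL + 200 μL = 400 μL total → factor 400/200 = 2
Step 6: 50 μL brought to 0.5 mL → factor 500/50 = 10
Product of known-step factors = 2 × 10^5
Overall factor = 2.40 μM / (1.20 × 10^-7 μM) = 2 × 10^7
x = 2 × 10^7 / 2 × 10^5 = 100

100-fold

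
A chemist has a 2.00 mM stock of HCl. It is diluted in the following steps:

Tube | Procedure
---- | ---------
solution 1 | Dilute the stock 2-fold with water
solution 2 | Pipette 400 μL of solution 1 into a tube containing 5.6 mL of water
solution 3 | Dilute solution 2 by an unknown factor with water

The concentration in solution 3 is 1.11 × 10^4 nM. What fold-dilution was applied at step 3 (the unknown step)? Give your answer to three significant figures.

6.01-fold

Step 1: 2-fold → factor 2
Step 2: 400 μL + 5.6 mL = 6000 μL total → factor 6000/400 = 15
Step 3: unknown factor x
Product of known-step factors = 30
Overall factor = 2.00 mM / (1.11 × 10^4 nM) = 180.18
x = 180.18 / 30 = 6.01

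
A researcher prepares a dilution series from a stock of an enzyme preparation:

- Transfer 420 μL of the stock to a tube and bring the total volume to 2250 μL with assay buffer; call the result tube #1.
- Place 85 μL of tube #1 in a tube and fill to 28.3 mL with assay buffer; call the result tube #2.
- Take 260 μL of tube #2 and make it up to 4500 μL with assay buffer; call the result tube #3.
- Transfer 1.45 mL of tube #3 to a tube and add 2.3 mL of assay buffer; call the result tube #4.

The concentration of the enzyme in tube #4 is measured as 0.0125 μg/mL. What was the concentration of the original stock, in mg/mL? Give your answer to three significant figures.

0.998 mg/mL

Step 1: 420 μL brought to 2250 μL → factor 2250/420 = 5.3571
Step 2: 85 μL brought to 28.3 mL → factor 28300/85 = 332.94
Step 3: 260 μL brought to 4500 μL → factor 4500/260 = 17.308
Step 4: 1.45 mL + 2.3 mL = 3.75 mL total → factor 3.75/1.45 = 2.5862
Overall dilution factor = 5.3571 × 332.94 × 17.308 × 2.5862 = 79837
Stock = 0.0125 μg/mL × 79837 = 998.0 μg/mL = 0.998 mg/mL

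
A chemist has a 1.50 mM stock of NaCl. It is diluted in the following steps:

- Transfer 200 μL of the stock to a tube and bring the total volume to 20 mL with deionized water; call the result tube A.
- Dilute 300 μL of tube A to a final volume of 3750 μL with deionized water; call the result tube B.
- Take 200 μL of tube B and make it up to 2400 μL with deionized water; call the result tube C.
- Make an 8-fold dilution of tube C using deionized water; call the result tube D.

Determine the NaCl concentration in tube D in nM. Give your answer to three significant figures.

12.5 nM

Step 1: 200 μL brought to 20 mL → factor 20000/200 = 100
Step 2: 300 μL brought to 3750 μL → factor 3750/300 = 12.5
Step 3: 200 μL brought to 2400 μL → factor 2400/200 = 12
Step 4: 8-fold → factor 8
Overall dilution factor = 100 × 12.5 × 12 × 8 = 1.2 × 10^5
Final = 1.50 mM / 1.2 × 10^5 = 1.250 × 10^-5 mM = 12.5 nM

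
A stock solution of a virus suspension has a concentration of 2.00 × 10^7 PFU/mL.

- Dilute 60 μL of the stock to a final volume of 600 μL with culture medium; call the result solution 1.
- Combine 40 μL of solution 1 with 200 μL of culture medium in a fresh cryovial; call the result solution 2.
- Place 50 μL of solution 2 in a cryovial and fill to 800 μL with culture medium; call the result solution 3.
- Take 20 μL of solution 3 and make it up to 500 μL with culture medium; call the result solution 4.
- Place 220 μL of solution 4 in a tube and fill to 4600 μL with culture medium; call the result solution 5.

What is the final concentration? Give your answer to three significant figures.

39.9 PFU/mL

Step 1: 60 μL brought to 600 μL → factor 600/60 = 10
Step 2: 40 μL + 200 μL = 240 μL total → factor 240/40 = 6
Step 3: 50 μL brought to 800 μL → factor 800/50 = 16
Step 4: 20 μL brought to 500 μL → factor 500/20 = 25
Step 5: 220 μL brought to 4600 μL → factor 4600/220 = 20.909
Overall dilution factor = 10 × 6 × 16 × 25 × 20.909 = 5.0182 × 10^5
Final = 2.00 × 10^7 PFU/mL / 5.0182 × 10^5 = 39.9 PFU/mL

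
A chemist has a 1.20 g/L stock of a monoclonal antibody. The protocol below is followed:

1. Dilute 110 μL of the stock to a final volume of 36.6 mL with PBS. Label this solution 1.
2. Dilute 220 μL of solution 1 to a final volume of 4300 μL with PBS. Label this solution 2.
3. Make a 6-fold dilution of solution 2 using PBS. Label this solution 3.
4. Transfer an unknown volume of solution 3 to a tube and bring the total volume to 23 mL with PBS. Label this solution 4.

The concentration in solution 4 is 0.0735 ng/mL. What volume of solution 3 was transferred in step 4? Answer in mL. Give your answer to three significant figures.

Step 1: 110 μL brought to 36.6 mL → factor 36600/110 = 332.73
Step 2: 220 μL brought to 4300 μL → factor 4300/220 = 19.545
Step 3: 6-fold → factor 6
Step 4: v brought to 23 mL → factor = 23 mL/v
Product of known-step factors = 39020
Overall factor = 1.20 g/L / (0.0735 ng/mL) = 1.6327 × 10^7
Step-4 factor = 1.6327 × 10^7 / 39020 = 418.42
v = 23 mL / 418.42 = 0.0550 mL

0.0550 mL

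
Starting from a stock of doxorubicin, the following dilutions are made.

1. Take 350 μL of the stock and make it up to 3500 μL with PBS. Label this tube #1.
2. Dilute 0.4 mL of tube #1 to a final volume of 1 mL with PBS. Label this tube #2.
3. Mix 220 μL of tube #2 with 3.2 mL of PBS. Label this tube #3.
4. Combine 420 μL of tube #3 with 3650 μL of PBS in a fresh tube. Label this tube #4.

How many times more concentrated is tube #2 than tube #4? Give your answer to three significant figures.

151

Step 1: 350 μL brought to 3500 μL → factor 3500/350 = 10
Step 2: 0.4 mL brought to 1 mL → factor 1/0.4 = 2.5
Step 3: 220 μL + 3.2 mL = 3420 μL total → factor 3420/220 = 15.545
Step 4: 420 μL + 3650 μL = 4070 μL total → factor 4070/420 = 9.6905
Dilution factor to tube #2 = 25; to tube #4 = 3766.1
[tube #2]/[tube #4] = (factor to tube #4)/(factor to tube #2) = 3766.1/25 = 151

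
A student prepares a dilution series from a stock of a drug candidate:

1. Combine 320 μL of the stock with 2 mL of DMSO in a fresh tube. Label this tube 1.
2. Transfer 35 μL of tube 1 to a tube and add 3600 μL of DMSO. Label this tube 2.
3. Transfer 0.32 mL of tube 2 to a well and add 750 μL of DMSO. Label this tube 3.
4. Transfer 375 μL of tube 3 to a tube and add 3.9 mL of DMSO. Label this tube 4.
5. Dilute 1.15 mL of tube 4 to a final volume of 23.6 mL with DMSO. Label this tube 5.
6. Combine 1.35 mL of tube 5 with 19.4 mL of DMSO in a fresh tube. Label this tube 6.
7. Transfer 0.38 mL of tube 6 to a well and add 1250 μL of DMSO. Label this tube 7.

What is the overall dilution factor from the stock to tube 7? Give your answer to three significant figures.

3.88 × 10^7

Step 1: 320 μL + 2 mL = 2320 μL total → factor 2320/320 = 7.25
Step 2: 35 μL + 3600 μL = 3635 μL total → factor 3635/35 = 103.86
Step 3: 0.32 mL + 750 μL = 1.07 mL total → factor 1.07/0.32 = 3.3438
Step 4: 375 μL + 3.9 mL = 4275 μL total → factor 4275/375 = 11.4
Step 5: 1.15 mL brought to 23.6 mL → factor 23.6/1.15 = 20.522
Step 6: 1.35 mL + 19.4 mL = 20.75 mL total → factor 20.75/1.35 = 15.37
Step 7: 0.38 mL + 1250 μL = 1.63 mL total → factor 1.63/0.38 = 4.2895
Overall dilution factor = 7.25 × 103.86 × 3.3438 × 11.4 × 20.522 × 15.37 × 4.2895 = 3.8834 × 10^7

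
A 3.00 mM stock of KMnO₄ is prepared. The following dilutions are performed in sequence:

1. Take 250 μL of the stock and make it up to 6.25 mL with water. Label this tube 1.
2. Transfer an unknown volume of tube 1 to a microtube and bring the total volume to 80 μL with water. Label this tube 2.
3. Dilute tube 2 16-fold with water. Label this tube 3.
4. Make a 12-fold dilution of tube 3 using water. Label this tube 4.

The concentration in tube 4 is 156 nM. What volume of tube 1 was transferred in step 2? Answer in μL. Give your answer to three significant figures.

20.0 μL

Step 1: 250 μL brought to 6.25 mL → factor 6250/250 = 25
Step 2: v brought to 80 μL → factor = 80 μL/v
Step 3: 16-fold → factor 16
Step 4: 12-fold → factor 12
Product of known-step factors = 4800
Overall factor = 3.00 mM / (156 nM) = 19231
Step-2 factor = 19231 / 4800 = 4.0064
v = 80 μL / 4.0064 = 20.0 μL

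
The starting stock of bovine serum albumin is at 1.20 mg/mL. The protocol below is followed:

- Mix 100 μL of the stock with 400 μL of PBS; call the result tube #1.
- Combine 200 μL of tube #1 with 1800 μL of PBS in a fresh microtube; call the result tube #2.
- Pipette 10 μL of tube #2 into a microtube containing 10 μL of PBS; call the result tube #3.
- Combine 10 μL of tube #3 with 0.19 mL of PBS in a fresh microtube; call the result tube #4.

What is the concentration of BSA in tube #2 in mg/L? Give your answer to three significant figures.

24.0 mg/L

Step 1: 100 μL + 400 μL = 500 μL total → factor 500/100 = 5
Step 2: 200 μL + 1800 μL = 2000 μL total → factor 2000/200 = 10
Dilution factor through tube #2 = 5 × 10 = 50
[tube #2] = 1.20 mg/mL / 50 = 0.02400 mg/mL = 24.0 mg/L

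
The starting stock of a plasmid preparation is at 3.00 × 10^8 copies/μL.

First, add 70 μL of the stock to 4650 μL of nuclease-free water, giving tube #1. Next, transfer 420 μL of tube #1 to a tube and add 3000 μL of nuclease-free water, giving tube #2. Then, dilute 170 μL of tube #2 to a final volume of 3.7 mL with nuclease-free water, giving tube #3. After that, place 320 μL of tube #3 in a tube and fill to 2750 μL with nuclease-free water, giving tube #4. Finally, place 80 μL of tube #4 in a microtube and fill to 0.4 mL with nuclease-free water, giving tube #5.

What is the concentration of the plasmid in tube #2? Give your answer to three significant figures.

5.46 × 10^5 copies/μL

Step 1: 70 μL + 4650 μL = 4720 μL total → factor 4720/70 = 67.429
Step 2: 420 μL + 3000 μL = 3420 μL total → factor 3420/420 = 8.1429
Dilution factor through tube #2 = 67.429 × 8.1429 = 549.06
[tube #2] = 3.00 × 10^8 copies/μL / 549.06 = 5.46 × 10^5 copies/μL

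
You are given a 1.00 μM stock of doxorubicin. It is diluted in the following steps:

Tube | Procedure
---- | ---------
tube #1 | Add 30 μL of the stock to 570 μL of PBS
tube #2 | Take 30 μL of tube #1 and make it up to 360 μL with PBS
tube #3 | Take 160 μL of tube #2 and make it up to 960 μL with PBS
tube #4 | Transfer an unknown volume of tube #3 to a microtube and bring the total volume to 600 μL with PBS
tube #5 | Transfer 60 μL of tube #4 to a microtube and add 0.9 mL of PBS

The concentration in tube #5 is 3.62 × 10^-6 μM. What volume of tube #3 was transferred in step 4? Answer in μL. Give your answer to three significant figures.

Step 1: 30 μL + 570 μL = 600 μL total → factor 600/30 = 20
Step 2: 30 μL brought to 360 μL → factor 360/30 = 12
Step 3: 160 μL brought to 960 μL → factor 960/160 = 6
Step 4: v brought to 600 μL → factor = 600 μL/v
Step 5: 60 μL + 0.9 mL = 960 μL total → factor 960/60 = 16
Product of known-step factors = 23040
Overall factor = 1.00 μM / (3.62 × 10^-6 μM) = 2.7624 × 10^5
Step-4 factor = 2.7624 × 10^5 / 23040 = 11.99
v = 600 μL / 11.99 = 50.0 μL

50.0 μL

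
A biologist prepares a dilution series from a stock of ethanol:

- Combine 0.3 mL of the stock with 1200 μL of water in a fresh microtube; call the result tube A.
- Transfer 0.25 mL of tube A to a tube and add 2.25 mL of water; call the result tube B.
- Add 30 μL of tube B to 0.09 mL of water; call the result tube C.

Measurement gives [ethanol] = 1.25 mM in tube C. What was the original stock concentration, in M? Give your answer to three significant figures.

0.250 M

Step 1: 0.3 mL + 1200 μL = 1.5 mL total → factor 1.5/0.3 = 5
Step 2: 0.25 mL + 2.25 mL = 2.5 mL total → factor 2.5/0.25 = 10
Step 3: 30 μL + 0.09 mL = 120 μL total → factor 120/30 = 4
Overall dilution factor = 5 × 10 × 4 = 200
Stock = 1.25 mM × 200 = 250.0 mM = 0.250 M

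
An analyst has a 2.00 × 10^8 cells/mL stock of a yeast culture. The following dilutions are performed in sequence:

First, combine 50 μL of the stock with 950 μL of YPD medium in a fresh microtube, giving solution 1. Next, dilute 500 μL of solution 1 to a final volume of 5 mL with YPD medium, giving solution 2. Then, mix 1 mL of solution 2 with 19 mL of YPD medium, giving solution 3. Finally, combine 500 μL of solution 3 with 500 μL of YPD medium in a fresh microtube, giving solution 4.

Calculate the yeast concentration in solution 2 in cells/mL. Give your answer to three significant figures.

1.00 × 10^6 cells/mL

Step 1: 50 μL + 950 μL = 1000 μL total → factor 1000/50 = 20
Step 2: 500 μL brought to 5 mL → factor 5000/500 = 10
Dilution factor through solution 2 = 20 × 10 = 200
[solution 2] = 2.00 × 10^8 cells/mL / 200 = 1.00 × 10^6 cells/mL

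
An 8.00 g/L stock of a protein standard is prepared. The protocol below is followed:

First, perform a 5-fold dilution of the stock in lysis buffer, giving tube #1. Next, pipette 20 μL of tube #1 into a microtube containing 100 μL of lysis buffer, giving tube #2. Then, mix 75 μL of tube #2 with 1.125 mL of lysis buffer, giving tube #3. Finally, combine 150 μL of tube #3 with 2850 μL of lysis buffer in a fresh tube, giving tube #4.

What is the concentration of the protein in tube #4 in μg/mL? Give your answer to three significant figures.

Step 1: 5-fold → factor 5
Step 2: 20 μL + 100 μL = 120 μL total → factor 120/20 = 6
Step 3: 75 μL + 1.125 mL = 1200 μL total → factor 1200/75 = 16
Step 4: 150 μL + 2850 μL = 3000 μL total → factor 3000/150 = 20
Overall dilution factor = 5 × 6 × 16 × 20 = 9600
Final = 8.00 g/L / 9600 = 0.0008333 g/L = 0.833 μg/mL

0.833 μg/mL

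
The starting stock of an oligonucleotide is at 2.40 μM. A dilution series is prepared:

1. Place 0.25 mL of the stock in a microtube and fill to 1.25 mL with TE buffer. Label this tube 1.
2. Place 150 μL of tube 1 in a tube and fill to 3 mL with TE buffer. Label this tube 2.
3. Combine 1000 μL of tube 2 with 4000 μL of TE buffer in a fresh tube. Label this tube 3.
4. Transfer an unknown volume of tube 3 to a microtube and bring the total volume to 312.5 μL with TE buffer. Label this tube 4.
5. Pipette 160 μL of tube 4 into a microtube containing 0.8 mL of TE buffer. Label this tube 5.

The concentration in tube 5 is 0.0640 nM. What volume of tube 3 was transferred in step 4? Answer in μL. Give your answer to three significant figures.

Step 1: 0.25 mL brought to 1.25 mL → factor 1.25/0.25 = 5
Step 2: 150 μL brought to 3 mL → factor 3000/150 = 20
Step 3: 1000 μL + 4000 μL = 5000 μL total → factor 5000/1000 = 5
Step 4: v brought to 312.5 μL → factor = 312.5 μL/v
Step 5: 160 μL + 0.8 mL = 960 μL total → factor 960/160 = 6
Product of known-step factors = 3000
Overall factor = 2.40 μM / (0.0640 nM) = 37500
Step-4 factor = 37500 / 3000 = 12.5
v = 312.5 μL / 12.5 = 25.0 μL

25.0 μL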